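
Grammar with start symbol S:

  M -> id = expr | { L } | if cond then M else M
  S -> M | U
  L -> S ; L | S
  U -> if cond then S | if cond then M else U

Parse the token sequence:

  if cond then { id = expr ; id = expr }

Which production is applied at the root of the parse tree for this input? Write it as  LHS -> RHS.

S -> U

[S [U if cond then [S [M { [L [S [M id = expr]] ; [L [S [M id = expr]]]] }]]]]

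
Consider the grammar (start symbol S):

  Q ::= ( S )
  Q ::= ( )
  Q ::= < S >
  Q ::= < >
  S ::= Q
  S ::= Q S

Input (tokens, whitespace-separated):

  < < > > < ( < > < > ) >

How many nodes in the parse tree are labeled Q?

[S [Q < [S [Q < >]] >] [S [Q < [S [Q ( [S [Q < >] [S [Q < >]]] )]] >]]]

6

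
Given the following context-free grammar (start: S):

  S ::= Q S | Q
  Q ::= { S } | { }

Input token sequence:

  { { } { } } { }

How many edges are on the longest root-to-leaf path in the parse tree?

5

[S [Q { [S [Q { }] [S [Q { }]]] }] [S [Q { }]]]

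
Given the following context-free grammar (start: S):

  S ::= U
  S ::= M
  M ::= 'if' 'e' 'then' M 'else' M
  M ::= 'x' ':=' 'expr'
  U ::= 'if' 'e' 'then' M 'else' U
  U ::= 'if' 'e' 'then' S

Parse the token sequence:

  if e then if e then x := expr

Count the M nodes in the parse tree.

1

[S [U if e then [S [U if e then [S [M x := expr]]]]]]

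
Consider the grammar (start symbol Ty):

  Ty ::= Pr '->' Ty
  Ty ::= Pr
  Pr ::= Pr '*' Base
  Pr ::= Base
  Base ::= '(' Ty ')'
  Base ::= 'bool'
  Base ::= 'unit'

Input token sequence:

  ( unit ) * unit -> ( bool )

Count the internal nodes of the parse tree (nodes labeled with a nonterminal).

[Ty [Pr [Pr [Base ( [Ty [Pr [Base unit]]] )]] * [Base unit]] -> [Ty [Pr [Base ( [Ty [Pr [Base bool]]] )]]]]

14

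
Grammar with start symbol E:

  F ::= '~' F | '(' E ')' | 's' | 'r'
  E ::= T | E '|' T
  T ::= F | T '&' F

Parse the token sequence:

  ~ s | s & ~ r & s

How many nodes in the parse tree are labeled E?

2

[E [E [T [F ~ [F s]]]] | [T [T [T [F s]] & [F ~ [F r]]] & [F s]]]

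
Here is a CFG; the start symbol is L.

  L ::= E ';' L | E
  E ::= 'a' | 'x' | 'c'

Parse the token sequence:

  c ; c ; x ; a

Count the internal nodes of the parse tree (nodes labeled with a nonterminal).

[L [E c] ; [L [E c] ; [L [E x] ; [L [E a]]]]]

8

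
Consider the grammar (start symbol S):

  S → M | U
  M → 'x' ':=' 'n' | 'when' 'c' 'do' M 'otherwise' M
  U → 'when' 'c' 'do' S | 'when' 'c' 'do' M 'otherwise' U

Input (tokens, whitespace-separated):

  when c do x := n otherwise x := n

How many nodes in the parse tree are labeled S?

[S [M when c do [M x := n] otherwise [M x := n]]]

1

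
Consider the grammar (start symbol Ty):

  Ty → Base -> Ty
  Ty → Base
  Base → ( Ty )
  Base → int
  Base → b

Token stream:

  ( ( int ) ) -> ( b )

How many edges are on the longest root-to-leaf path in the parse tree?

[Ty [Base ( [Ty [Base ( [Ty [Base int]] )]] )] -> [Ty [Base ( [Ty [Base b]] )]]]

6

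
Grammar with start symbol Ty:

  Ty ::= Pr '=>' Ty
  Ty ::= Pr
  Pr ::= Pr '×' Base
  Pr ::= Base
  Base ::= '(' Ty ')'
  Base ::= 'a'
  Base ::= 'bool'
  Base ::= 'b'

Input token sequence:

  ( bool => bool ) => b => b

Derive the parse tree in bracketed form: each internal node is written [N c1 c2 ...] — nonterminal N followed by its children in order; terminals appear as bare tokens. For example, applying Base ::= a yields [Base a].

Ty
Pr => Ty
Base => Ty
( Ty ) => Ty
( Pr => Ty ) => Ty
( Base => Ty ) => Ty
( bool => Ty ) => Ty
( bool => Pr ) => Ty
( bool => Base ) => Ty
( bool => bool ) => Ty
( bool => bool ) => Pr => Ty
( bool => bool ) => Base => Ty
( bool => bool ) => b => Ty
( bool => bool ) => b => Pr
( bool => bool ) => b => Base
( bool => bool ) => b => b

[Ty [Pr [Base ( [Ty [Pr [Base bool]] => [Ty [Pr [Base bool]]]] )]] => [Ty [Pr [Base b]] => [Ty [Pr [Base b]]]]]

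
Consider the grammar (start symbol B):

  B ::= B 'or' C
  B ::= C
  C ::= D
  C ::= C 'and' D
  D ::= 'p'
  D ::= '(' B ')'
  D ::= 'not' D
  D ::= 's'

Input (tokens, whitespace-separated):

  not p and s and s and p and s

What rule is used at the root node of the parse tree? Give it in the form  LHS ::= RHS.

[B [C [C [C [C [C [D not [D p]]] and [D s]] and [D s]] and [D p]] and [D s]]]

B ::= C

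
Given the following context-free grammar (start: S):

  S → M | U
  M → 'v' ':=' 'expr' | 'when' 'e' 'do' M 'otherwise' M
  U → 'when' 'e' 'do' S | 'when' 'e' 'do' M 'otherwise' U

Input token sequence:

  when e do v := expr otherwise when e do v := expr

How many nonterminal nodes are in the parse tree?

6

[S [U when e do [M v := expr] otherwise [U when e do [S [M v := expr]]]]]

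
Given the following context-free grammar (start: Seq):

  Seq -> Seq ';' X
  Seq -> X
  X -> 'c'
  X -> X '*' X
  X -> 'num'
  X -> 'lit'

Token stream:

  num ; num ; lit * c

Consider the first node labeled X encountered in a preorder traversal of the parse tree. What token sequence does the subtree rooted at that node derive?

num

[Seq [Seq [Seq [X num]] ; [X num]] ; [X [X lit] * [X c]]]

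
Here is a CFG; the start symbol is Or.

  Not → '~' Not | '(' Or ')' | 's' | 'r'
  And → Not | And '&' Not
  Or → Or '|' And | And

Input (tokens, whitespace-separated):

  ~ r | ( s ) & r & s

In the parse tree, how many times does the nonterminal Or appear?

3

[Or [Or [And [Not ~ [Not r]]]] | [And [And [And [Not ( [Or [And [Not s]]] )]] & [Not r]] & [Not s]]]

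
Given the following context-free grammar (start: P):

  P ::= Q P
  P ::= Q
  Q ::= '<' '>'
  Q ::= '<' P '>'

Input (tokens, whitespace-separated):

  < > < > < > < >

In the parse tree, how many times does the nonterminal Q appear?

[P [Q < >] [P [Q < >] [P [Q < >] [P [Q < >]]]]]

4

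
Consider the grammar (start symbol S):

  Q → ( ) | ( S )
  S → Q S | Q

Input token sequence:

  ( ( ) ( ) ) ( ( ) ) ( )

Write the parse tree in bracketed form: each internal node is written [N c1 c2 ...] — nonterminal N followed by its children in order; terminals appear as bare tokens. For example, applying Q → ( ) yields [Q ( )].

[S [Q ( [S [Q ( )] [S [Q ( )]]] )] [S [Q ( [S [Q ( )]] )] [S [Q ( )]]]]

S
Q S
( S ) S
( Q S ) S
( ( ) S ) S
( ( ) Q ) S
( ( ) ( ) ) S
( ( ) ( ) ) Q S
( ( ) ( ) ) ( S ) S
( ( ) ( ) ) ( Q ) S
( ( ) ( ) ) ( ( ) ) S
( ( ) ( ) ) ( ( ) ) Q
( ( ) ( ) ) ( ( ) ) ( )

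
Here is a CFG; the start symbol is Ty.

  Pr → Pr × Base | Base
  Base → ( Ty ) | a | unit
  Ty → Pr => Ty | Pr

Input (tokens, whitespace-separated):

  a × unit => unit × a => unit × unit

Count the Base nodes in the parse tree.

6

[Ty [Pr [Pr [Base a]] × [Base unit]] => [Ty [Pr [Pr [Base unit]] × [Base a]] => [Ty [Pr [Pr [Base unit]] × [Base unit]]]]]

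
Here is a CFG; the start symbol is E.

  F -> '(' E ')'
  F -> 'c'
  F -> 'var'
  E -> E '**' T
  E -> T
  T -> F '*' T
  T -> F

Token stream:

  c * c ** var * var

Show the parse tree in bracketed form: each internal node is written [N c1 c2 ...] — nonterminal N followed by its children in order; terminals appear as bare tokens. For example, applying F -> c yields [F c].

[E [E [T [F c] * [T [F c]]]] ** [T [F var] * [T [F var]]]]

E
E ** T
T ** T
F * T ** T
c * T ** T
c * F ** T
c * c ** T
c * c ** F * T
c * c ** var * T
c * c ** var * F
c * c ** var * var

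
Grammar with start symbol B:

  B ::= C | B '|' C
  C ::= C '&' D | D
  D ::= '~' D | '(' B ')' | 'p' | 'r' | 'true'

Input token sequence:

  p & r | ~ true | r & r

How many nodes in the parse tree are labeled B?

[B [B [B [C [C [D p]] & [D r]]] | [C [D ~ [D true]]]] | [C [C [D r]] & [D r]]]

3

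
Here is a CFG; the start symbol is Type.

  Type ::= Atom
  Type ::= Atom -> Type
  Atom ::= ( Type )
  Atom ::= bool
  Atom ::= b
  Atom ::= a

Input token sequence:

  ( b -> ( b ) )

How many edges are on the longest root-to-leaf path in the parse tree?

7

[Type [Atom ( [Type [Atom b] -> [Type [Atom ( [Type [Atom b]] )]]] )]]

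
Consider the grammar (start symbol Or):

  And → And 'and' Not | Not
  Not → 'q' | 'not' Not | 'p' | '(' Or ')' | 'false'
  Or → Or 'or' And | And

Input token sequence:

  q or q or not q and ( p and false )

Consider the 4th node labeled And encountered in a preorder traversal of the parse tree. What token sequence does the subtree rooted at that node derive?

[Or [Or [Or [And [Not q]]] or [And [Not q]]] or [And [And [Not not [Not q]]] and [Not ( [Or [And [And [Not p]] and [Not false]]] )]]]

not q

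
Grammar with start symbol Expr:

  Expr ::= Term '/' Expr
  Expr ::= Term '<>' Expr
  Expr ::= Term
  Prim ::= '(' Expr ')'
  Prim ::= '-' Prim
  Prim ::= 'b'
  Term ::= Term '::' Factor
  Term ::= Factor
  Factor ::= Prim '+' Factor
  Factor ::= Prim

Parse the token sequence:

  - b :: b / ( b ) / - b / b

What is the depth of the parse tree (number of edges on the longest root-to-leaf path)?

9

[Expr [Term [Term [Factor [Prim - [Prim b]]]] :: [Factor [Prim b]]] / [Expr [Term [Factor [Prim ( [Expr [Term [Factor [Prim b]]]] )]]] / [Expr [Term [Factor [Prim - [Prim b]]]] / [Expr [Term [Factor [Prim b]]]]]]]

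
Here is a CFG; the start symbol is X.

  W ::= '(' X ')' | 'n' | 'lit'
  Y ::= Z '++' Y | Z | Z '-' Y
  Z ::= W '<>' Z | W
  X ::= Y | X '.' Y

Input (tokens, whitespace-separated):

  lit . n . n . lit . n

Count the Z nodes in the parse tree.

[X [X [X [X [X [Y [Z [W lit]]]] . [Y [Z [W n]]]] . [Y [Z [W n]]]] . [Y [Z [W lit]]]] . [Y [Z [W n]]]]

5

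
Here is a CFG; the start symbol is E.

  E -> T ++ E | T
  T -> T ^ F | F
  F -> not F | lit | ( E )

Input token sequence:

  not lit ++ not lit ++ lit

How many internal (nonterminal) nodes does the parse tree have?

[E [T [F not [F lit]]] ++ [E [T [F not [F lit]]] ++ [E [T [F lit]]]]]

11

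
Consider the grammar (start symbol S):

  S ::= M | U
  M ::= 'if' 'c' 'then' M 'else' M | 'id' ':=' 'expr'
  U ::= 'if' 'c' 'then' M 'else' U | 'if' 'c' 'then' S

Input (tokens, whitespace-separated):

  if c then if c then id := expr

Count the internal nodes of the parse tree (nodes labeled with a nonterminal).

[S [U if c then [S [U if c then [S [M id := expr]]]]]]

6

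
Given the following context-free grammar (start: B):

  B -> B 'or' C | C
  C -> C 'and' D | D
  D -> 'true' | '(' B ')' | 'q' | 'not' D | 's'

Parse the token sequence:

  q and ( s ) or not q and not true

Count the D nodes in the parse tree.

7

[B [B [C [C [D q]] and [D ( [B [C [D s]]] )]]] or [C [C [D not [D q]]] and [D not [D true]]]]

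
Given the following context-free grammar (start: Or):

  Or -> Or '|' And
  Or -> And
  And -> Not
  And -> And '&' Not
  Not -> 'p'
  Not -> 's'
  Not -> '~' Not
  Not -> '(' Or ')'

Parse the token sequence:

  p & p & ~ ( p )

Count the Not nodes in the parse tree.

[Or [And [And [And [Not p]] & [Not p]] & [Not ~ [Not ( [Or [And [Not p]]] )]]]]

5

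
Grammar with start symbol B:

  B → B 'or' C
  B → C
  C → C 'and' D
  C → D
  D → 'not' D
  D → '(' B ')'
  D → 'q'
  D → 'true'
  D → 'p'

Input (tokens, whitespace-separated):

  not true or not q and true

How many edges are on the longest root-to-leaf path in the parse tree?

5

[B [B [C [D not [D true]]]] or [C [C [D not [D q]]] and [D true]]]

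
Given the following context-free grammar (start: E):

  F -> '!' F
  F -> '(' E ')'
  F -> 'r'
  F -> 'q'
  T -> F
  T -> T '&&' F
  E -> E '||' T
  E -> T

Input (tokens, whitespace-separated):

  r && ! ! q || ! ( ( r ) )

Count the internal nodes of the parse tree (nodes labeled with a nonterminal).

17

[E [E [T [T [F r]] && [F ! [F ! [F q]]]]] || [T [F ! [F ( [E [T [F ( [E [T [F r]]] )]]] )]]]]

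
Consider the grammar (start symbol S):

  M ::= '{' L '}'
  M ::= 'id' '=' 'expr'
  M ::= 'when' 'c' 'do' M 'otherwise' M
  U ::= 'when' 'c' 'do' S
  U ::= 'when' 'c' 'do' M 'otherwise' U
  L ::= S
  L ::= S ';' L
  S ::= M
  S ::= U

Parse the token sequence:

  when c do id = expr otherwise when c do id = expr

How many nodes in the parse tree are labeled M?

2

[S [U when c do [M id = expr] otherwise [U when c do [S [M id = expr]]]]]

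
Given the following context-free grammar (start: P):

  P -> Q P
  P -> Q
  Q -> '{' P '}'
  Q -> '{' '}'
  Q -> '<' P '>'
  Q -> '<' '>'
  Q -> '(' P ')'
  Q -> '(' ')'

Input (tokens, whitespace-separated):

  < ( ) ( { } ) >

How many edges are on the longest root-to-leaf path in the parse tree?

[P [Q < [P [Q ( )] [P [Q ( [P [Q { }]] )]]] >]]

7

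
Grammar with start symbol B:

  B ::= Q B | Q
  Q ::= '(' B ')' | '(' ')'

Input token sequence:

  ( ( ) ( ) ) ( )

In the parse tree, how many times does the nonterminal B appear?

[B [Q ( [B [Q ( )] [B [Q ( )]]] )] [B [Q ( )]]]

4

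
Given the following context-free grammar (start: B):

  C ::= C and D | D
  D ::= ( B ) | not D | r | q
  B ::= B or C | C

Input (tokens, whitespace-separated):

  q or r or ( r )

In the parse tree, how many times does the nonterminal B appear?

4

[B [B [B [C [D q]]] or [C [D r]]] or [C [D ( [B [C [D r]]] )]]]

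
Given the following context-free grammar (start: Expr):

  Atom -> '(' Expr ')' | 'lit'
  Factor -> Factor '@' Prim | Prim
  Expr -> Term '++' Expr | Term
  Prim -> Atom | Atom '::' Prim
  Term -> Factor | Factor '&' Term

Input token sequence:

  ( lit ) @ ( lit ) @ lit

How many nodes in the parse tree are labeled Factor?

[Expr [Term [Factor [Factor [Factor [Prim [Atom ( [Expr [Term [Factor [Prim [Atom lit]]]]] )]]] @ [Prim [Atom ( [Expr [Term [Factor [Prim [Atom lit]]]]] )]]] @ [Prim [Atom lit]]]]]

5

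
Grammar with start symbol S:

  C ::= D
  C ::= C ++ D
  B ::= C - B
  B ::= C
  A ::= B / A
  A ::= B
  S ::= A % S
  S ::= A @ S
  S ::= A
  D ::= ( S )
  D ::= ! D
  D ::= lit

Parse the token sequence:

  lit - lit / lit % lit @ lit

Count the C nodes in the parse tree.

5

[S [A [B [C [D lit]] - [B [C [D lit]]]] / [A [B [C [D lit]]]]] % [S [A [B [C [D lit]]]] @ [S [A [B [C [D lit]]]]]]]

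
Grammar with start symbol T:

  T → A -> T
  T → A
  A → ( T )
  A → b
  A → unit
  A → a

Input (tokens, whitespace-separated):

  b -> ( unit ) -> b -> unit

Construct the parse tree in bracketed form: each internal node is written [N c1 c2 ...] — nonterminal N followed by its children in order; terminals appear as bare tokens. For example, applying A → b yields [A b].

[T [A b] -> [T [A ( [T [A unit]] )] -> [T [A b] -> [T [A unit]]]]]

T
A -> T
b -> T
b -> A -> T
b -> ( T ) -> T
b -> ( A ) -> T
b -> ( unit ) -> T
b -> ( unit ) -> A -> T
b -> ( unit ) -> b -> T
b -> ( unit ) -> b -> A
b -> ( unit ) -> b -> unit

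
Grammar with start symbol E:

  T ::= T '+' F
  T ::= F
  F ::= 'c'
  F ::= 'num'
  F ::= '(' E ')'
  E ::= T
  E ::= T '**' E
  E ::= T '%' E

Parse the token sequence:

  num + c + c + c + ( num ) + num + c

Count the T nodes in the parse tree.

8

[E [T [T [T [T [T [T [T [F num]] + [F c]] + [F c]] + [F c]] + [F ( [E [T [F num]]] )]] + [F num]] + [F c]]]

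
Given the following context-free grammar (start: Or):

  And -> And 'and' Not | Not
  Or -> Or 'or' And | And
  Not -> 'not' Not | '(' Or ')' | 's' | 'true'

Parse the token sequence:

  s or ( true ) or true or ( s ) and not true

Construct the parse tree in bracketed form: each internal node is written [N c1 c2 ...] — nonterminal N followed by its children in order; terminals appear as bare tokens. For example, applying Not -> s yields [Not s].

[Or [Or [Or [Or [And [Not s]]] or [And [Not ( [Or [And [Not true]]] )]]] or [And [Not true]]] or [And [And [Not ( [Or [And [Not s]]] )]] and [Not not [Not true]]]]

Or
Or or And
Or or And or And
Or or And or And or And
And or And or And or And
Not or And or And or And
s or And or And or And
s or Not or And or And
s or ( Or ) or And or And
s or ( And ) or And or And
s or ( Not ) or And or And
s or ( true ) or And or And
s or ( true ) or Not or And
s or ( true ) or true or And
s or ( true ) or true or And and Not
s or ( true ) or true or Not and Not
s or ( true ) or true or ( Or ) and Not
s or ( true ) or true or ( And ) and Not
s or ( true ) or true or ( Not ) and Not
s or ( true ) or true or ( s ) and Not
s or ( true ) or true or ( s ) and not Not
s or ( true ) or true or ( s ) and not true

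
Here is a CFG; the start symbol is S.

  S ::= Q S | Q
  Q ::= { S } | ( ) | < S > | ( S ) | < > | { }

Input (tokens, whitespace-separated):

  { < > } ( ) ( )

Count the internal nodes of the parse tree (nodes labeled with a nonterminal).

8

[S [Q { [S [Q < >]] }] [S [Q ( )] [S [Q ( )]]]]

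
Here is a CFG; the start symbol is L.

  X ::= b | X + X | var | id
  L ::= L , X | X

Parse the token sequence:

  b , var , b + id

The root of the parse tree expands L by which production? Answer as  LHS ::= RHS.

L ::= L , X

[L [L [L [X b]] , [X var]] , [X [X b] + [X id]]]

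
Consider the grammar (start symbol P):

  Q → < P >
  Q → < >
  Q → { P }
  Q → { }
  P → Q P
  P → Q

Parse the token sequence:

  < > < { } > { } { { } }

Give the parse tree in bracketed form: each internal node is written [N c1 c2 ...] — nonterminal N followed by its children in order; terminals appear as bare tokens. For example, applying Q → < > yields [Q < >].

P
Q P
< > P
< > Q P
< > < P > P
< > < Q > P
< > < { } > P
< > < { } > Q P
< > < { } > { } P
< > < { } > { } Q
< > < { } > { } { P }
< > < { } > { } { Q }
< > < { } > { } { { } }

[P [Q < >] [P [Q < [P [Q { }]] >] [P [Q { }] [P [Q { [P [Q { }]] }]]]]]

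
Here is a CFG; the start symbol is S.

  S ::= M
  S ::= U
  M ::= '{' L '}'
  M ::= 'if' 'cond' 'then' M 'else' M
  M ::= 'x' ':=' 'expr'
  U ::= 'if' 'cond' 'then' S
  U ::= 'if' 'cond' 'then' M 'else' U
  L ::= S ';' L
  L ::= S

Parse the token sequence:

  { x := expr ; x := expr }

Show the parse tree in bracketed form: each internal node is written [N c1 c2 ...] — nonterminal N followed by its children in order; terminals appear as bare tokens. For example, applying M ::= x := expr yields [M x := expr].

[S [M { [L [S [M x := expr]] ; [L [S [M x := expr]]]] }]]

S
M
{ L }
{ S ; L }
{ M ; L }
{ x := expr ; L }
{ x := expr ; S }
{ x := expr ; M }
{ x := expr ; x := expr }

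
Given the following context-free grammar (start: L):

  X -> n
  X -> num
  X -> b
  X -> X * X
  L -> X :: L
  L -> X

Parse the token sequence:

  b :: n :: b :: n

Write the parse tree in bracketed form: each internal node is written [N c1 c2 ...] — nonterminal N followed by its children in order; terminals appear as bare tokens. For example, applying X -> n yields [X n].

L
X :: L
b :: L
b :: X :: L
b :: n :: L
b :: n :: X :: L
b :: n :: b :: L
b :: n :: b :: X
b :: n :: b :: n

[L [X b] :: [L [X n] :: [L [X b] :: [L [X n]]]]]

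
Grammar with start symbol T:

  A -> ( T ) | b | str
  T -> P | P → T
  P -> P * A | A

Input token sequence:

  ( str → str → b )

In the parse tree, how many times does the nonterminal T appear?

[T [P [A ( [T [P [A str]] → [T [P [A str]] → [T [P [A b]]]]] )]]]

4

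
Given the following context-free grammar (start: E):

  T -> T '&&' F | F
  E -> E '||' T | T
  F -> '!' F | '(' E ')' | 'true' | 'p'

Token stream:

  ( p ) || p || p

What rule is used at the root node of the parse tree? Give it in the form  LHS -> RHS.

E -> E '||' T

[E [E [E [T [F ( [E [T [F p]]] )]]] || [T [F p]]] || [T [F p]]]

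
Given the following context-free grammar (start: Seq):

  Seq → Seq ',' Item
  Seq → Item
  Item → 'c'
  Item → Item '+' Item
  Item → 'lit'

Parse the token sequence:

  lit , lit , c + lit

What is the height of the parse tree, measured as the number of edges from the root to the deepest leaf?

4

[Seq [Seq [Seq [Item lit]] , [Item lit]] , [Item [Item c] + [Item lit]]]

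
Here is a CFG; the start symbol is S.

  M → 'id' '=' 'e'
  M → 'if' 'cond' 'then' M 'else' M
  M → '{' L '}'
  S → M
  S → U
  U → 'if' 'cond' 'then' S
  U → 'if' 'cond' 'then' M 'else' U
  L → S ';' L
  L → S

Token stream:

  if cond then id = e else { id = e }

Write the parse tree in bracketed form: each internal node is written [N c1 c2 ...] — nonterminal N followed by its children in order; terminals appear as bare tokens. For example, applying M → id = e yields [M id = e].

[S [M if cond then [M id = e] else [M { [L [S [M id = e]]] }]]]

S
M
if cond then M else M
if cond then id = e else M
if cond then id = e else { L }
if cond then id = e else { S }
if cond then id = e else { M }
if cond then id = e else { id = e }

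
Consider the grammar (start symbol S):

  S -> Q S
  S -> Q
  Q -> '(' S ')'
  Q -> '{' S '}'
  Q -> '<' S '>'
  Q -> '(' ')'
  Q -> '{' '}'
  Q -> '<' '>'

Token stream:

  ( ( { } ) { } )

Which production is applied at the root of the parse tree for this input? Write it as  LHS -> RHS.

[S [Q ( [S [Q ( [S [Q { }]] )] [S [Q { }]]] )]]

S -> Q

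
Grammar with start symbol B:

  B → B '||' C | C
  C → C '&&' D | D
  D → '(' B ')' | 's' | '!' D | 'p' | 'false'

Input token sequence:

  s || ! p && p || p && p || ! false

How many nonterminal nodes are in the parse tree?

[B [B [B [B [C [D s]]] || [C [C [D ! [D p]]] && [D p]]] || [C [C [D p]] && [D p]]] || [C [D ! [D false]]]]

18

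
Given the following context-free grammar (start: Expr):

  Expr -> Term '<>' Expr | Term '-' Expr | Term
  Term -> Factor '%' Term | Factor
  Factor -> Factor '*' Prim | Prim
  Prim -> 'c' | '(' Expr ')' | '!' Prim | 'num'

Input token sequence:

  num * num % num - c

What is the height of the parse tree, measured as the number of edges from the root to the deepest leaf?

[Expr [Term [Factor [Factor [Prim num]] * [Prim num]] % [Term [Factor [Prim num]]]] - [Expr [Term [Factor [Prim c]]]]]

5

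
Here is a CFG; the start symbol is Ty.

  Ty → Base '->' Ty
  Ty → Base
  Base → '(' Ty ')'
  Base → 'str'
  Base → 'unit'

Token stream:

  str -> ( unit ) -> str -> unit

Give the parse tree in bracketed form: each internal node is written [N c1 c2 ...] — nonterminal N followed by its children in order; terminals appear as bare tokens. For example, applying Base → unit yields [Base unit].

Ty
Base -> Ty
str -> Ty
str -> Base -> Ty
str -> ( Ty ) -> Ty
str -> ( Base ) -> Ty
str -> ( unit ) -> Ty
str -> ( unit ) -> Base -> Ty
str -> ( unit ) -> str -> Ty
str -> ( unit ) -> str -> Base
str -> ( unit ) -> str -> unit

[Ty [Base str] -> [Ty [Base ( [Ty [Base unit]] )] -> [Ty [Base str] -> [Ty [Base unit]]]]]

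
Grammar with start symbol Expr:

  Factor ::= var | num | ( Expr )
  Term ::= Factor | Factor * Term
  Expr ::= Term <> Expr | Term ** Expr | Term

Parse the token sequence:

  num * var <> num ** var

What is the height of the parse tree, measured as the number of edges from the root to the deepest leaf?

5

[Expr [Term [Factor num] * [Term [Factor var]]] <> [Expr [Term [Factor num]] ** [Expr [Term [Factor var]]]]]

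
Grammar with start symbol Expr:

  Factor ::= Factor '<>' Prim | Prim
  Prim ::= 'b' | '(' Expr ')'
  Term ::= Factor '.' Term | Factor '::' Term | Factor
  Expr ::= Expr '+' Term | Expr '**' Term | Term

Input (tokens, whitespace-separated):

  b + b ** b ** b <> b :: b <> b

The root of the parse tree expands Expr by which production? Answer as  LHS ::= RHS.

Expr ::= Expr '**' Term

[Expr [Expr [Expr [Expr [Term [Factor [Prim b]]]] + [Term [Factor [Prim b]]]] ** [Term [Factor [Prim b]]]] ** [Term [Factor [Factor [Prim b]] <> [Prim b]] :: [Term [Factor [Factor [Prim b]] <> [Prim b]]]]]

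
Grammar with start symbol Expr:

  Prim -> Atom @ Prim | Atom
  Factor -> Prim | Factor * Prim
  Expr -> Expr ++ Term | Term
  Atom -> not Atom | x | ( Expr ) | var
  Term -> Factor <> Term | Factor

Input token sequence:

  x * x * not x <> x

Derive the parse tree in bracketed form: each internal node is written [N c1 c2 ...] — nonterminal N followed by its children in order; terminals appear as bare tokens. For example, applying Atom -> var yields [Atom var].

[Expr [Term [Factor [Factor [Factor [Prim [Atom x]]] * [Prim [Atom x]]] * [Prim [Atom not [Atom x]]]] <> [Term [Factor [Prim [Atom x]]]]]]

Expr
Term
Factor <> Term
Factor * Prim <> Term
Factor * Prim * Prim <> Term
Prim * Prim * Prim <> Term
Atom * Prim * Prim <> Term
x * Prim * Prim <> Term
x * Atom * Prim <> Term
x * x * Prim <> Term
x * x * Atom <> Term
x * x * not Atom <> Term
x * x * not x <> Term
x * x * not x <> Factor
x * x * not x <> Prim
x * x * not x <> Atom
x * x * not x <> x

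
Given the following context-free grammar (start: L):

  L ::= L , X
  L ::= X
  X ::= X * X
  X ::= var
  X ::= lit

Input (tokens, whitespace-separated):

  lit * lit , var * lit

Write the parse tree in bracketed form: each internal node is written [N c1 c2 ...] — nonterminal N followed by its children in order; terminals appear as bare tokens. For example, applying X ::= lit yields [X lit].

L
L , X
X , X
X * X , X
lit * X , X
lit * lit , X
lit * lit , X * X
lit * lit , var * X
lit * lit , var * lit

[L [L [X [X lit] * [X lit]]] , [X [X var] * [X lit]]]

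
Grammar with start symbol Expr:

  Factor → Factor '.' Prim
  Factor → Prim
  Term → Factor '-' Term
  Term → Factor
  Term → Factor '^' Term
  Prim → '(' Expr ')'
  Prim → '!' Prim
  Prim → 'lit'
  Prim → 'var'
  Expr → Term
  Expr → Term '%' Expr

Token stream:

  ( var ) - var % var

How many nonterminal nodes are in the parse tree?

[Expr [Term [Factor [Prim ( [Expr [Term [Factor [Prim var]]]] )]] - [Term [Factor [Prim var]]]] % [Expr [Term [Factor [Prim var]]]]]

15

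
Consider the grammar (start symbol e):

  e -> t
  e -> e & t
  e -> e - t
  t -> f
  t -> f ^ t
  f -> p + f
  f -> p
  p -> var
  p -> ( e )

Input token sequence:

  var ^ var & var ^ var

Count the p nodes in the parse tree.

[e [e [t [f [p var]] ^ [t [f [p var]]]]] & [t [f [p var]] ^ [t [f [p var]]]]]

4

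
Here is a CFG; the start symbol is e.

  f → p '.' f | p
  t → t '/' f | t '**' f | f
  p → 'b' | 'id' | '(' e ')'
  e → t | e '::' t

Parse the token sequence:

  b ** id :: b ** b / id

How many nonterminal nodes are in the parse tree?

[e [e [t [t [f [p b]]] ** [f [p id]]]] :: [t [t [t [f [p b]]] ** [f [p b]]] / [f [p id]]]]

17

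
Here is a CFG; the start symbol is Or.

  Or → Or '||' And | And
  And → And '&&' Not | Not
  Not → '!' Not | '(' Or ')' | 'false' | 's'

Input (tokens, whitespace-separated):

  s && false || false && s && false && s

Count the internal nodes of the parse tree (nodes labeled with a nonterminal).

[Or [Or [And [And [Not s]] && [Not false]]] || [And [And [And [And [Not false]] && [Not s]] && [Not false]] && [Not s]]]

14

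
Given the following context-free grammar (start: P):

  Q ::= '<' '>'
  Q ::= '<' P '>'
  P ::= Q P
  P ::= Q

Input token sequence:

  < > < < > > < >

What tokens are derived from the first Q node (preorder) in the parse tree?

< >

[P [Q < >] [P [Q < [P [Q < >]] >] [P [Q < >]]]]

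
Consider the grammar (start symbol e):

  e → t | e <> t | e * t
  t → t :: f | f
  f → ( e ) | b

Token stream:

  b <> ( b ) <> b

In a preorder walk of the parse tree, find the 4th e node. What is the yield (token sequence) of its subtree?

[e [e [e [t [f b]]] <> [t [f ( [e [t [f b]]] )]]] <> [t [f b]]]

b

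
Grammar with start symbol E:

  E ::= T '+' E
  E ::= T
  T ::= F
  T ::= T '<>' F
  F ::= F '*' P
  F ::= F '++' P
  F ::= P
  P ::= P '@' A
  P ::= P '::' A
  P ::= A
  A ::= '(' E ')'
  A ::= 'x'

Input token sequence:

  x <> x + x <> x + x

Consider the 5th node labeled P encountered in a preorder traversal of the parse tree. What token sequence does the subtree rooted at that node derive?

x

[E [T [T [F [P [A x]]]] <> [F [P [A x]]]] + [E [T [T [F [P [A x]]]] <> [F [P [A x]]]] + [E [T [F [P [A x]]]]]]]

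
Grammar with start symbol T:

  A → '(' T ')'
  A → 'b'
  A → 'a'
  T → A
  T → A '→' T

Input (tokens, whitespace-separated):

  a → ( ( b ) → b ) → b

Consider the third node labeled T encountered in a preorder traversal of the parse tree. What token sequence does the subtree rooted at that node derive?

( b ) → b

[T [A a] → [T [A ( [T [A ( [T [A b]] )] → [T [A b]]] )] → [T [A b]]]]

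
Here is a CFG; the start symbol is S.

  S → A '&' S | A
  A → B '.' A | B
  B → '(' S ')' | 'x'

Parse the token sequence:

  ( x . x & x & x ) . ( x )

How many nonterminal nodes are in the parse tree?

[S [A [B ( [S [A [B x] . [A [B x]]] & [S [A [B x]] & [S [A [B x]]]]] )] . [A [B ( [S [A [B x]]] )]]]]

19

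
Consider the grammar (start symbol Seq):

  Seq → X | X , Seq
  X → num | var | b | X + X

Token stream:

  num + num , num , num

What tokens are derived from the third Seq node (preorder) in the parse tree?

num

[Seq [X [X num] + [X num]] , [Seq [X num] , [Seq [X num]]]]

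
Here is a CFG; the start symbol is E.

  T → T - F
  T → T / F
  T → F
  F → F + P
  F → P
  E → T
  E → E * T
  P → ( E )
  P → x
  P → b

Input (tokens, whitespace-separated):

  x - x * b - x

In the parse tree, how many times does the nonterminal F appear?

4

[E [E [T [T [F [P x]]] - [F [P x]]]] * [T [T [F [P b]]] - [F [P x]]]]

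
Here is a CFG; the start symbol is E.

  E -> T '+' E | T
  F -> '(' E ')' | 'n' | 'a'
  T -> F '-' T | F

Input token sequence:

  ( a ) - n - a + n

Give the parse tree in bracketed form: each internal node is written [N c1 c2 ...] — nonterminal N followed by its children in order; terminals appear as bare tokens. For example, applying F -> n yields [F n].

[E [T [F ( [E [T [F a]]] )] - [T [F n] - [T [F a]]]] + [E [T [F n]]]]

E
T + E
F - T + E
( E ) - T + E
( T ) - T + E
( F ) - T + E
( a ) - T + E
( a ) - F - T + E
( a ) - n - T + E
( a ) - n - F + E
( a ) - n - a + E
( a ) - n - a + T
( a ) - n - a + F
( a ) - n - a + n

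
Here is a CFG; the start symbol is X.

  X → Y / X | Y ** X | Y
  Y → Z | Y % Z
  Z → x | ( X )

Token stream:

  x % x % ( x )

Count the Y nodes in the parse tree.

[X [Y [Y [Y [Z x]] % [Z x]] % [Z ( [X [Y [Z x]]] )]]]

4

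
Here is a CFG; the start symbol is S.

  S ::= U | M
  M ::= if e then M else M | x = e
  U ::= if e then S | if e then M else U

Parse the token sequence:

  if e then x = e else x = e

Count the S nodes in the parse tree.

[S [M if e then [M x = e] else [M x = e]]]

1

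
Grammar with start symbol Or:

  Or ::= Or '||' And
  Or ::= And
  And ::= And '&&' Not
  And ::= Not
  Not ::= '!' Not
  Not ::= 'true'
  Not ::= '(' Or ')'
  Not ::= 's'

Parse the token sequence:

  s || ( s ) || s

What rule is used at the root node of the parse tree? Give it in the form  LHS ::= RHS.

[Or [Or [Or [And [Not s]]] || [And [Not ( [Or [And [Not s]]] )]]] || [And [Not s]]]

Or ::= Or '||' And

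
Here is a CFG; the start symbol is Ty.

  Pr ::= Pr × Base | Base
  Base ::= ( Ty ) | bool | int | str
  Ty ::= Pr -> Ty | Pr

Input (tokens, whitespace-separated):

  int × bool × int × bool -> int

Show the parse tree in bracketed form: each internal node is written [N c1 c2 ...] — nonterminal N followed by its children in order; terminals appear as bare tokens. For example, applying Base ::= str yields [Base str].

[Ty [Pr [Pr [Pr [Pr [Base int]] × [Base bool]] × [Base int]] × [Base bool]] -> [Ty [Pr [Base int]]]]

Ty
Pr -> Ty
Pr × Base -> Ty
Pr × Base × Base -> Ty
Pr × Base × Base × Base -> Ty
Base × Base × Base × Base -> Ty
int × Base × Base × Base -> Ty
int × bool × Base × Base -> Ty
int × bool × int × Base -> Ty
int × bool × int × bool -> Ty
int × bool × int × bool -> Pr
int × bool × int × bool -> Base
int × bool × int × bool -> int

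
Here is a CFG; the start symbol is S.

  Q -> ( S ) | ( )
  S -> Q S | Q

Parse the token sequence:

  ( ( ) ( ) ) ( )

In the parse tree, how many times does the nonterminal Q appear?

4

[S [Q ( [S [Q ( )] [S [Q ( )]]] )] [S [Q ( )]]]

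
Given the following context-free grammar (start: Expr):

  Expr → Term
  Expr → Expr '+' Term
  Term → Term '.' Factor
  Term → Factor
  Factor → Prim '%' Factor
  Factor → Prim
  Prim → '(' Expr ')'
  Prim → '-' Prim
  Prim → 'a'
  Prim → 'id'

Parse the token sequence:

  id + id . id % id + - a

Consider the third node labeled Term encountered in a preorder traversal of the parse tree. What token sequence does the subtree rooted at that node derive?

id

[Expr [Expr [Expr [Term [Factor [Prim id]]]] + [Term [Term [Factor [Prim id]]] . [Factor [Prim id] % [Factor [Prim id]]]]] + [Term [Factor [Prim - [Prim a]]]]]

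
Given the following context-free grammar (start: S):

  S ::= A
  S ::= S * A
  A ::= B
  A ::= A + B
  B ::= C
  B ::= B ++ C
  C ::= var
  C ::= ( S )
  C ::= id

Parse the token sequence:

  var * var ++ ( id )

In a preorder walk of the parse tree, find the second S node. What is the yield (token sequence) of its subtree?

var

[S [S [A [B [C var]]]] * [A [B [B [C var]] ++ [C ( [S [A [B [C id]]]] )]]]]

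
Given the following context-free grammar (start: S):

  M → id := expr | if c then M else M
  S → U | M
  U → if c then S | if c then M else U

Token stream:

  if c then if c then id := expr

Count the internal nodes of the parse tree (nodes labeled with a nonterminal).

6

[S [U if c then [S [U if c then [S [M id := expr]]]]]]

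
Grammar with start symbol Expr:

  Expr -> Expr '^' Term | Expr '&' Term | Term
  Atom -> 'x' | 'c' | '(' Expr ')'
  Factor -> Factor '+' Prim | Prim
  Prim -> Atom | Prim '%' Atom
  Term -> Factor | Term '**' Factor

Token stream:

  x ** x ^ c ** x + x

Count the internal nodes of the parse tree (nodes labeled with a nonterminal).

21

[Expr [Expr [Term [Term [Factor [Prim [Atom x]]]] ** [Factor [Prim [Atom x]]]]] ^ [Term [Term [Factor [Prim [Atom c]]]] ** [Factor [Factor [Prim [Atom x]]] + [Prim [Atom x]]]]]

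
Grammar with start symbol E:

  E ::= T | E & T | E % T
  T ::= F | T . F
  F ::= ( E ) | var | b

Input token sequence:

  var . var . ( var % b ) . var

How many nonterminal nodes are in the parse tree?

15

[E [T [T [T [T [F var]] . [F var]] . [F ( [E [E [T [F var]]] % [T [F b]]] )]] . [F var]]]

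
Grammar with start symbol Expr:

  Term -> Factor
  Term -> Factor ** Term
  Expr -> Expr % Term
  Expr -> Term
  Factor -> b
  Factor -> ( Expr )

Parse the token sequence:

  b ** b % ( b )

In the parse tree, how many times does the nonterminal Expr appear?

3

[Expr [Expr [Term [Factor b] ** [Term [Factor b]]]] % [Term [Factor ( [Expr [Term [Factor b]]] )]]]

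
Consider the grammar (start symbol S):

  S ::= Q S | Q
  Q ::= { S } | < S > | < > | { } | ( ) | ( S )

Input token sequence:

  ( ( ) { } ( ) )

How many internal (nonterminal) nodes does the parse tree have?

8

[S [Q ( [S [Q ( )] [S [Q { }] [S [Q ( )]]]] )]]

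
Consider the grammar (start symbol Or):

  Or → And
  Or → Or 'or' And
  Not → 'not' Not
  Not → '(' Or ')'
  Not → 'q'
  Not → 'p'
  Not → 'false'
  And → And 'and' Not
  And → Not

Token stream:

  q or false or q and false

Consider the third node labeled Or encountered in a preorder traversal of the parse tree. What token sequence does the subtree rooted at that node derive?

[Or [Or [Or [And [Not q]]] or [And [Not false]]] or [And [And [Not q]] and [Not false]]]

q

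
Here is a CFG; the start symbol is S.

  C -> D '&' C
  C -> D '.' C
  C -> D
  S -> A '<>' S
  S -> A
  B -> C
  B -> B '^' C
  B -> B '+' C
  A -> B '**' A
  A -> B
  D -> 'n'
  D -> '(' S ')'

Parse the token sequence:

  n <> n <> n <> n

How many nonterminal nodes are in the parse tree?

[S [A [B [C [D n]]]] <> [S [A [B [C [D n]]]] <> [S [A [B [C [D n]]]] <> [S [A [B [C [D n]]]]]]]]

20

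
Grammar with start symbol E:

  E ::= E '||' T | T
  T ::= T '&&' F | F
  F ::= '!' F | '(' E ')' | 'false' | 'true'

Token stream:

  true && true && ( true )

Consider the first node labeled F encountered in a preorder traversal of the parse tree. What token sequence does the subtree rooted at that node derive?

[E [T [T [T [F true]] && [F true]] && [F ( [E [T [F true]]] )]]]

true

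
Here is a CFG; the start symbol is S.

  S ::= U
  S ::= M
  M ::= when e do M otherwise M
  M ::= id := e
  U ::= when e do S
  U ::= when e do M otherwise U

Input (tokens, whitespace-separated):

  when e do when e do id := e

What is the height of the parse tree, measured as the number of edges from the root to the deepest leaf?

[S [U when e do [S [U when e do [S [M id := e]]]]]]

6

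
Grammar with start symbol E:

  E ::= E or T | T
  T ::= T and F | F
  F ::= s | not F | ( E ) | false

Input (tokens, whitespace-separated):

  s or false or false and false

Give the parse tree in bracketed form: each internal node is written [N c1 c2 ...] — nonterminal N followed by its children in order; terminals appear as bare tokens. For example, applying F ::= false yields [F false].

E
E or T
E or T or T
T or T or T
F or T or T
s or T or T
s or F or T
s or false or T
s or false or T and F
s or false or F and F
s or false or false and F
s or false or false and false

[E [E [E [T [F s]]] or [T [F false]]] or [T [T [F false]] and [F false]]]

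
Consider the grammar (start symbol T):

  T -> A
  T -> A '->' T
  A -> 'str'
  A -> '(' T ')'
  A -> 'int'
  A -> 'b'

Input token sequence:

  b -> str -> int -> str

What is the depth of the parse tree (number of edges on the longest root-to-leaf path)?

5

[T [A b] -> [T [A str] -> [T [A int] -> [T [A str]]]]]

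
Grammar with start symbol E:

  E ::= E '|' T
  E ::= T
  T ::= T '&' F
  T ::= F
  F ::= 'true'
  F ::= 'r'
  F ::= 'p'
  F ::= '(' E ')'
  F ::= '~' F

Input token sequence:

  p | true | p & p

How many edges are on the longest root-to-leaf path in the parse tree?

5

[E [E [E [T [F p]]] | [T [F true]]] | [T [T [F p]] & [F p]]]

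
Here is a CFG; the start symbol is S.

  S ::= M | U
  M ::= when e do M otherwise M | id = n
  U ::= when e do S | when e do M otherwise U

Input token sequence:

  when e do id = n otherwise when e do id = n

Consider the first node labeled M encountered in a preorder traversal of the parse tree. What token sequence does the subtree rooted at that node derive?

id = n

[S [U when e do [M id = n] otherwise [U when e do [S [M id = n]]]]]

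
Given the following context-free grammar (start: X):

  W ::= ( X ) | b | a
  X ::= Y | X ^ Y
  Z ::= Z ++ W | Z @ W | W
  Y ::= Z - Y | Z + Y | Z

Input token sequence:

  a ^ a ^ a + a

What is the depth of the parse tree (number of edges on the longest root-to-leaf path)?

[X [X [X [Y [Z [W a]]]] ^ [Y [Z [W a]]]] ^ [Y [Z [W a]] + [Y [Z [W a]]]]]

6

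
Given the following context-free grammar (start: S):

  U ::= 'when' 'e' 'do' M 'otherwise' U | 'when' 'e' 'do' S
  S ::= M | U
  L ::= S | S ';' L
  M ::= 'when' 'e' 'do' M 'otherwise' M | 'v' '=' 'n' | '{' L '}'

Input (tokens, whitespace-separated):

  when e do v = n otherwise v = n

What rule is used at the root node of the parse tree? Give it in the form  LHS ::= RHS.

[S [M when e do [M v = n] otherwise [M v = n]]]

S ::= M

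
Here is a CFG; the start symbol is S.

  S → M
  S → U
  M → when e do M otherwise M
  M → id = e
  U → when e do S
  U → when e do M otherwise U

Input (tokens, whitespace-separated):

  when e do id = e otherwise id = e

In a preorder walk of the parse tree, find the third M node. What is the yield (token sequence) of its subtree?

id = e

[S [M when e do [M id = e] otherwise [M id = e]]]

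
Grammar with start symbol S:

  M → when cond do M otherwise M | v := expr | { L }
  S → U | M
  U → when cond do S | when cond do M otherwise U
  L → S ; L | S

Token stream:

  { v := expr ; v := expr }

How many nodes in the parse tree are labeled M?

[S [M { [L [S [M v := expr]] ; [L [S [M v := expr]]]] }]]

3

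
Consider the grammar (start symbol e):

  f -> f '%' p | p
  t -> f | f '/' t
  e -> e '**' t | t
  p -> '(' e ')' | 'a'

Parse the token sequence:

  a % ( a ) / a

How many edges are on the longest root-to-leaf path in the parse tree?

8

[e [t [f [f [p a]] % [p ( [e [t [f [p a]]]] )]] / [t [f [p a]]]]]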